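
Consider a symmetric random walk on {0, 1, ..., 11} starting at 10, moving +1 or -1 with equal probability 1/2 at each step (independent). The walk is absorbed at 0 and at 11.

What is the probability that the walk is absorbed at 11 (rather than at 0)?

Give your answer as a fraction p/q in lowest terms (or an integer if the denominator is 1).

Symmetric walk (p = 1/2): the harmonic-function argument gives P(hit 11 before 0 | start at 10) = a/N.
P = 10/11 = 10/11

Answer: 10/11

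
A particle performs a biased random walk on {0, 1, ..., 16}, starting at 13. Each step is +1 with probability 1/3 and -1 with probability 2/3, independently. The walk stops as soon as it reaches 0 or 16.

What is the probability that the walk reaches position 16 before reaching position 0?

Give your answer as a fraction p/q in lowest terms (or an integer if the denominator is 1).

Biased walk: p = 1/3, q = 2/3, r = q/p = 2
Gambler's ruin: P(hit 16 before 0 | start at 13) = (1 - r^a)/(1 - r^N)
r^13 = 8192; r^16 = 65536
P = (1 - 8192) / (1 - 65536) = -8191 / -65535 = 8191/65535

Answer: 8191/65535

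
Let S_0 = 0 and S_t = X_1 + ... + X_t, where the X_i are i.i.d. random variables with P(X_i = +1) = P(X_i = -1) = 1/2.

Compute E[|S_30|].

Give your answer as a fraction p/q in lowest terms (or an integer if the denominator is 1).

Answer: 145422675/33554432

Derivation:
S_30 takes values m ≡ 0 (mod 2) with |m| ≤ 30; P(S_30=m) = C(30,(30+m)/2)/2^30.
Total paths: 2^30 = 1073741824
Distribution: P(S=-30)=1/1073741824, P(S=-28)=30/1073741824, P(S=-26)=435/1073741824, P(S=-24)=4060/1073741824, P(S=-22)=27405/1073741824, P(S=-20)=142506/1073741824, P(S=-18)=593775/1073741824, P(S=-16)=2035800/1073741824, P(S=-14)=5852925/1073741824, P(S=-12)=14307150/1073741824, P(S=-10)=30045015/1073741824, P(S=-8)=54627300/1073741824, P(S=-6)=86493225/1073741824, P(S=-4)=119759850/1073741824, P(S=-2)=145422675/1073741824, P(S=0)=155117520/1073741824, P(S=2)=145422675/1073741824, P(S=4)=119759850/1073741824, P(S=6)=86493225/1073741824, P(S=8)=54627300/1073741824, P(S=10)=30045015/1073741824, P(S=12)=14307150/1073741824, P(S=14)=5852925/1073741824, P(S=16)=2035800/1073741824, P(S=18)=593775/1073741824, P(S=20)=142506/1073741824, P(S=22)=27405/1073741824, P(S=24)=4060/1073741824, P(S=26)=435/1073741824, P(S=28)=30/1073741824, P(S=30)=1/1073741824
E[|S_30|] = Σ_m |m|·P(S_30=m) = 4653525600/1073741824 = 145422675/33554432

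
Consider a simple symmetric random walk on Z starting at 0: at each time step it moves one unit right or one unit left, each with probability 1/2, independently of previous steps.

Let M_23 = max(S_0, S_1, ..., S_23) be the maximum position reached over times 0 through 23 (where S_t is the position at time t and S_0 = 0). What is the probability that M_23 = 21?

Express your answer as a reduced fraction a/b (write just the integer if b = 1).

Answer: 23/8388608

Derivation:
Let M_23 = max(S_0,...,S_23). Use the reflection principle: for j ≥ 1, #{paths with M_23 ≥ j} = #{S_23 ≥ j} + #{S_23 ≥ j+1}.
By reflection, #{M_23 ≥ 21} = #{S_23 ≥ 21} + #{S_23 ≥ 22} = 24 + 1 = 25.
#{M_23 ≥ 22} = #{S_23 ≥ 22} + #{S_23 ≥ 23} = 1 + 1 = 2.
#{M_23 = 21} = 25 - 2 = 23.
P(M_23 = 21) = 23/8388608 = 23/8388608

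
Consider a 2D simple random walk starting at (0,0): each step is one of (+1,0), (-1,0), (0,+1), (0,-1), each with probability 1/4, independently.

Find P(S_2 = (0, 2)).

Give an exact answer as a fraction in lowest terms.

Let h be the number of horizontal steps (so 2-h are vertical). To end at (0,2) need (h+0)/2 right-steps and ((2-h)+2)/2 up-steps.
Sum over h with 0 ≤ h ≤ 0, h ≡ 0 (mod 2), 2-h ≡ 0 (mod 2):
h=0: C(2,0)·C(0,0)·C(2,2) = 1·1·1 = 1
Total favorable: 1
Total paths: 4^2 = 16
P = 1/16 = 1/16

Answer: 1/16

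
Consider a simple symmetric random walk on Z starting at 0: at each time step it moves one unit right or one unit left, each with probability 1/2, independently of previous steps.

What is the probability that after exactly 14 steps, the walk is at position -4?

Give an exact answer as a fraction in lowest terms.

To reach position -4 after 14 steps: need 5 steps of +1 and 9 of -1.
Favorable paths: C(14,5) = 2002
Total paths: 2^14 = 16384
P = 2002/16384 = 1001/8192

Answer: 1001/8192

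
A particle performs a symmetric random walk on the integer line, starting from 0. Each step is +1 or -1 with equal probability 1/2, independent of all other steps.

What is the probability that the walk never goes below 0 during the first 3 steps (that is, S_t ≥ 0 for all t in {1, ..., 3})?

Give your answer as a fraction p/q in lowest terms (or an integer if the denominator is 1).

Answer: 3/8

Derivation:
Let f(t,s) = #length-t paths at position s with S_1..S_t all ≥ 0.
f(t,s) = f(t-1,s-1) + f(t-1,s+1) for s ≥ 0; f(t,s) = 0 for s < 0.
t=0: f(0,0)=1
t=1: f(1,1)=1
t=2: f(2,0)=1 f(2,2)=1
t=3: f(3,1)=2 f(3,3)=1
Σ_s f(3,s) = 3
P = 3/8 = 3/8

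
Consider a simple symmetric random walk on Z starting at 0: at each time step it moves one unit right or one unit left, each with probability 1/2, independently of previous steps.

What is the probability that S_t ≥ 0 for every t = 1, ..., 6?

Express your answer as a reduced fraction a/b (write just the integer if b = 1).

Answer: 5/16

Derivation:
Let f(t,s) = #length-t paths at position s with S_1..S_t all ≥ 0.
f(t,s) = f(t-1,s-1) + f(t-1,s+1) for s ≥ 0; f(t,s) = 0 for s < 0.
t=0: f(0,0)=1
t=1: f(1,1)=1
t=2: f(2,0)=1 f(2,2)=1
t=3: f(3,1)=2 f(3,3)=1
t=4: f(4,0)=2 f(4,2)=3 f(4,4)=1
t=5: f(5,1)=5 f(5,3)=4 f(5,5)=1
t=6: f(6,0)=5 f(6,2)=9 f(6,4)=5 f(6,6)=1
Σ_s f(6,s) = 20
P = 20/64 = 5/16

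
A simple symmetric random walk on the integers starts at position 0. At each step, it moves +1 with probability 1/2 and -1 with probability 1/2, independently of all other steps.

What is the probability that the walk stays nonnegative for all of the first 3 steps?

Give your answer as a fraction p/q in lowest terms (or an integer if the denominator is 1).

Let f(t,s) = #length-t paths at position s with S_1..S_t all ≥ 0.
f(t,s) = f(t-1,s-1) + f(t-1,s+1) for s ≥ 0; f(t,s) = 0 for s < 0.
t=0: f(0,0)=1
t=1: f(1,1)=1
t=2: f(2,0)=1 f(2,2)=1
t=3: f(3,1)=2 f(3,3)=1
Σ_s f(3,s) = 3
P = 3/8 = 3/8

Answer: 3/8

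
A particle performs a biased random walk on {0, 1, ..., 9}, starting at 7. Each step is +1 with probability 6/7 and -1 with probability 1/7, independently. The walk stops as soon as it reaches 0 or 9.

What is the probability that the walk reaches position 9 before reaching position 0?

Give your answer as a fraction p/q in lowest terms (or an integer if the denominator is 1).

Answer: 2015532/2015539

Derivation:
Biased walk: p = 6/7, q = 1/7, r = q/p = 1/6
Gambler's ruin: P(hit 9 before 0 | start at 7) = (1 - r^a)/(1 - r^N)
r^7 = 1/279936; r^9 = 1/10077696
P = (1 - 1/279936) / (1 - 1/10077696) = 279935/279936 / 10077695/10077696 = 2015532/2015539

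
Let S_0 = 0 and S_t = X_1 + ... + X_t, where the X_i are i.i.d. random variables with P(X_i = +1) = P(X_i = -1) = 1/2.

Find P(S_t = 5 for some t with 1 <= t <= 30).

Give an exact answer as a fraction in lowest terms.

Count via complement. Let g(t,s) = #length-t paths at position s with S_1..S_t all ≠ 5.
g(t,s) = g(t-1,s-1) + g(t-1,s+1) for s ≠ 5; g(t,5) = 0.
t=0: g(0,0)=1
t=1: g(1,-1)=1 g(1,1)=1
t=2: g(2,-2)=1 g(2,0)=2 g(2,2)=1
t=3: g(3,-3)=1 g(3,-1)=3 g(3,1)=3 g(3,3)=1
t=4: g(4,-4)=1 g(4,-2)=4 g(4,0)=6 g(4,2)=4 g(4,4)=1
t=5: g(5,-5)=1 g(5,-3)=5 g(5,-1)=10 g(5,1)=10 g(5,3)=5
t=6: g(6,-6)=1 g(6,-4)=6 g(6,-2)=15 g(6,0)=20 g(6,2)=15 g(6,4)=5
t=7: g(7,-7)=1 g(7,-5)=7 g(7,-3)=21 g(7,-1)=35 g(7,1)=35 g(7,3)=20
t=8: g(8,-8)=1 g(8,-6)=8 g(8,-4)=28 g(8,-2)=56 g(8,0)=70 g(8,2)=55 g(8,4)=20
t=9: g(9,-9)=1 g(9,-7)=9 g(9,-5)=36 g(9,-3)=84 g(9,-1)=126 g(9,1)=125 g(9,3)=75
t=10: g(10,-10)=1 g(10,-8)=10 g(10,-6)=45 g(10,-4)=120 g(10,-2)=210 g(10,0)=251 g(10,2)=200 g(10,4)=75
t=11: g(11,-11)=1 g(11,-9)=11 g(11,-7)=55 g(11,-5)=165 g(11,-3)=330 g(11,-1)=461 g(11,1)=451 g(11,3)=275
t=12: g(12,-12)=1 g(12,-10)=12 g(12,-8)=66 g(12,-6)=220 g(12,-4)=495 g(12,-2)=791 g(12,0)=912 g(12,2)=726 g(12,4)=275
t=13: g(13,-13)=1 g(13,-11)=13 g(13,-9)=78 g(13,-7)=286 g(13,-5)=715 g(13,-3)=1286 g(13,-1)=1703 g(13,1)=1638 g(13,3)=1001
t=14: g(14,-14)=1 g(14,-12)=14 g(14,-10)=91 g(14,-8)=364 g(14,-6)=1001 g(14,-4)=2001 g(14,-2)=2989 g(14,0)=3341 g(14,2)=2639 g(14,4)=1001
t=15: g(15,-15)=1 g(15,-13)=15 g(15,-11)=105 g(15,-9)=455 g(15,-7)=1365 g(15,-5)=3002 g(15,-3)=4990 g(15,-1)=6330 g(15,1)=5980 g(15,3)=3640
t=16: g(16,-16)=1 g(16,-14)=16 g(16,-12)=120 g(16,-10)=560 g(16,-8)=1820 g(16,-6)=4367 g(16,-4)=7992 g(16,-2)=11320 g(16,0)=12310 g(16,2)=9620 g(16,4)=3640
t=17: g(17,-17)=1 g(17,-15)=17 g(17,-13)=136 g(17,-11)=680 g(17,-9)=2380 g(17,-7)=6187 g(17,-5)=12359 g(17,-3)=19312 g(17,-1)=23630 g(17,1)=21930 g(17,3)=13260
t=18: g(18,-18)=1 g(18,-16)=18 g(18,-14)=153 g(18,-12)=816 g(18,-10)=3060 g(18,-8)=8567 g(18,-6)=18546 g(18,-4)=31671 g(18,-2)=42942 g(18,0)=45560 g(18,2)=35190 g(18,4)=13260
t=19: g(19,-19)=1 g(19,-17)=19 g(19,-15)=171 g(19,-13)=969 g(19,-11)=3876 g(19,-9)=11627 g(19,-7)=27113 g(19,-5)=50217 g(19,-3)=74613 g(19,-1)=88502 g(19,1)=80750 g(19,3)=48450
t=20: g(20,-20)=1 g(20,-18)=20 g(20,-16)=190 g(20,-14)=1140 g(20,-12)=4845 g(20,-10)=15503 g(20,-8)=38740 g(20,-6)=77330 g(20,-4)=124830 g(20,-2)=163115 g(20,0)=169252 g(20,2)=129200 g(20,4)=48450
t=21: g(21,-21)=1 g(21,-19)=21 g(21,-17)=210 g(21,-15)=1330 g(21,-13)=5985 g(21,-11)=20348 g(21,-9)=54243 g(21,-7)=116070 g(21,-5)=202160 g(21,-3)=287945 g(21,-1)=332367 g(21,1)=298452 g(21,3)=177650
t=22: g(22,-22)=1 g(22,-20)=22 g(22,-18)=231 g(22,-16)=1540 g(22,-14)=7315 g(22,-12)=26333 g(22,-10)=74591 g(22,-8)=170313 g(22,-6)=318230 g(22,-4)=490105 g(22,-2)=620312 g(22,0)=630819 g(22,2)=476102 g(22,4)=177650
t=23: g(23,-23)=1 g(23,-21)=23 g(23,-19)=253 g(23,-17)=1771 g(23,-15)=8855 g(23,-13)=33648 g(23,-11)=100924 g(23,-9)=244904 g(23,-7)=488543 g(23,-5)=808335 g(23,-3)=1110417 g(23,-1)=1251131 g(23,1)=1106921 g(23,3)=653752
t=24: g(24,-24)=1 g(24,-22)=24 g(24,-20)=276 g(24,-18)=2024 g(24,-16)=10626 g(24,-14)=42503 g(24,-12)=134572 g(24,-10)=345828 g(24,-8)=733447 g(24,-6)=1296878 g(24,-4)=1918752 g(24,-2)=2361548 g(24,0)=2358052 g(24,2)=1760673 g(24,4)=653752
t=25: g(25,-25)=1 g(25,-23)=25 g(25,-21)=300 g(25,-19)=2300 g(25,-17)=12650 g(25,-15)=53129 g(25,-13)=177075 g(25,-11)=480400 g(25,-9)=1079275 g(25,-7)=2030325 g(25,-5)=3215630 g(25,-3)=4280300 g(25,-1)=4719600 g(25,1)=4118725 g(25,3)=2414425
t=26: g(26,-26)=1 g(26,-24)=26 g(26,-22)=325 g(26,-20)=2600 g(26,-18)=14950 g(26,-16)=65779 g(26,-14)=230204 g(26,-12)=657475 g(26,-10)=1559675 g(26,-8)=3109600 g(26,-6)=5245955 g(26,-4)=7495930 g(26,-2)=8999900 g(26,0)=8838325 g(26,2)=6533150 g(26,4)=2414425
t=27: g(27,-27)=1 g(27,-25)=27 g(27,-23)=351 g(27,-21)=2925 g(27,-19)=17550 g(27,-17)=80729 g(27,-15)=295983 g(27,-13)=887679 g(27,-11)=2217150 g(27,-9)=4669275 g(27,-7)=8355555 g(27,-5)=12741885 g(27,-3)=16495830 g(27,-1)=17838225 g(27,1)=15371475 g(27,3)=8947575
t=28: g(28,-28)=1 g(28,-26)=28 g(28,-24)=378 g(28,-22)=3276 g(28,-20)=20475 g(28,-18)=98279 g(28,-16)=376712 g(28,-14)=1183662 g(28,-12)=3104829 g(28,-10)=6886425 g(28,-8)=13024830 g(28,-6)=21097440 g(28,-4)=29237715 g(28,-2)=34334055 g(28,0)=33209700 g(28,2)=24319050 g(28,4)=8947575
t=29: g(29,-29)=1 g(29,-27)=29 g(29,-25)=406 g(29,-23)=3654 g(29,-21)=23751 g(29,-19)=118754 g(29,-17)=474991 g(29,-15)=1560374 g(29,-13)=4288491 g(29,-11)=9991254 g(29,-9)=19911255 g(29,-7)=34122270 g(29,-5)=50335155 g(29,-3)=63571770 g(29,-1)=67543755 g(29,1)=57528750 g(29,3)=33266625
t=30: g(30,-30)=1 g(30,-28)=30 g(30,-26)=435 g(30,-24)=4060 g(30,-22)=27405 g(30,-20)=142505 g(30,-18)=593745 g(30,-16)=2035365 g(30,-14)=5848865 g(30,-12)=14279745 g(30,-10)=29902509 g(30,-8)=54033525 g(30,-6)=84457425 g(30,-4)=113906925 g(30,-2)=131115525 g(30,0)=125072505 g(30,2)=90795375 g(30,4)=33266625
Paths never hitting 5: Σ_s g(30,s) = 685482570
Paths hitting 5: 2^30 - 685482570 = 388259254
P = 388259254/1073741824 = 194129627/536870912

Answer: 194129627/536870912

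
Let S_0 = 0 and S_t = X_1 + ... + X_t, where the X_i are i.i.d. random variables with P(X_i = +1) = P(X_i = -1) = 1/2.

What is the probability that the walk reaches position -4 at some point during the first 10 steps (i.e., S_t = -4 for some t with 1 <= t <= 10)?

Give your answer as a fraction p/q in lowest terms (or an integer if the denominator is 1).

Count via complement. Let g(t,s) = #length-t paths at position s with S_1..S_t all ≠ -4.
g(t,s) = g(t-1,s-1) + g(t-1,s+1) for s ≠ -4; g(t,-4) = 0.
t=0: g(0,0)=1
t=1: g(1,-1)=1 g(1,1)=1
t=2: g(2,-2)=1 g(2,0)=2 g(2,2)=1
t=3: g(3,-3)=1 g(3,-1)=3 g(3,1)=3 g(3,3)=1
t=4: g(4,-2)=4 g(4,0)=6 g(4,2)=4 g(4,4)=1
t=5: g(5,-3)=4 g(5,-1)=10 g(5,1)=10 g(5,3)=5 g(5,5)=1
t=6: g(6,-2)=14 g(6,0)=20 g(6,2)=15 g(6,4)=6 g(6,6)=1
t=7: g(7,-3)=14 g(7,-1)=34 g(7,1)=35 g(7,3)=21 g(7,5)=7 g(7,7)=1
t=8: g(8,-2)=48 g(8,0)=69 g(8,2)=56 g(8,4)=28 g(8,6)=8 g(8,8)=1
t=9: g(9,-3)=48 g(9,-1)=117 g(9,1)=125 g(9,3)=84 g(9,5)=36 g(9,7)=9 g(9,9)=1
t=10: g(10,-2)=165 g(10,0)=242 g(10,2)=209 g(10,4)=120 g(10,6)=45 g(10,8)=10 g(10,10)=1
Paths never hitting -4: Σ_s g(10,s) = 792
Paths hitting -4: 2^10 - 792 = 232
P = 232/1024 = 29/128

Answer: 29/128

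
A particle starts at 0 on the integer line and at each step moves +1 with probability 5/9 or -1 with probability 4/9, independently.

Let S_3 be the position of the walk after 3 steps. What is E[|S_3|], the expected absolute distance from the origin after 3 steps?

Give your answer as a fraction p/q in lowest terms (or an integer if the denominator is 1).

Answer: 41/27

Derivation:
S_3 takes values m ≡ 1 (mod 2) with |m| ≤ 3; P(S_3=m) = C(3,(3+m)/2) · (5/9)^((3+m)/2) · (4/9)^((3-m)/2).
Distribution: P(S=-3)=64/729, P(S=-1)=80/243, P(S=1)=100/243, P(S=3)=125/729
E[|S_3|] = Σ_m |m|·P(S_3=m) = 41/27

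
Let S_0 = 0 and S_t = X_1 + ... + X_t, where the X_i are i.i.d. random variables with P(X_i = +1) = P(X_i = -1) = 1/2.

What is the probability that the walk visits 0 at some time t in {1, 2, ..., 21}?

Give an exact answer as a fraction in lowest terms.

Count via complement. Let g(t,s) = #length-t paths at position s with S_1..S_t all ≠ 0.
g(t,s) = g(t-1,s-1) + g(t-1,s+1) for s ≠ 0; g(t,0) = 0.
t=0: g(0,0)=1
t=1: g(1,-1)=1 g(1,1)=1
t=2: g(2,-2)=1 g(2,2)=1
t=3: g(3,-3)=1 g(3,-1)=1 g(3,1)=1 g(3,3)=1
t=4: g(4,-4)=1 g(4,-2)=2 g(4,2)=2 g(4,4)=1
t=5: g(5,-5)=1 g(5,-3)=3 g(5,-1)=2 g(5,1)=2 g(5,3)=3 g(5,5)=1
t=6: g(6,-6)=1 g(6,-4)=4 g(6,-2)=5 g(6,2)=5 g(6,4)=4 g(6,6)=1
t=7: g(7,-7)=1 g(7,-5)=5 g(7,-3)=9 g(7,-1)=5 g(7,1)=5 g(7,3)=9 g(7,5)=5 g(7,7)=1
t=8: g(8,-8)=1 g(8,-6)=6 g(8,-4)=14 g(8,-2)=14 g(8,2)=14 g(8,4)=14 g(8,6)=6 g(8,8)=1
t=9: g(9,-9)=1 g(9,-7)=7 g(9,-5)=20 g(9,-3)=28 g(9,-1)=14 g(9,1)=14 g(9,3)=28 g(9,5)=20 g(9,7)=7 g(9,9)=1
t=10: g(10,-10)=1 g(10,-8)=8 g(10,-6)=27 g(10,-4)=48 g(10,-2)=42 g(10,2)=42 g(10,4)=48 g(10,6)=27 g(10,8)=8 g(10,10)=1
t=11: g(11,-11)=1 g(11,-9)=9 g(11,-7)=35 g(11,-5)=75 g(11,-3)=90 g(11,-1)=42 g(11,1)=42 g(11,3)=90 g(11,5)=75 g(11,7)=35 g(11,9)=9 g(11,11)=1
t=12: g(12,-12)=1 g(12,-10)=10 g(12,-8)=44 g(12,-6)=110 g(12,-4)=165 g(12,-2)=132 g(12,2)=132 g(12,4)=165 g(12,6)=110 g(12,8)=44 g(12,10)=10 g(12,12)=1
t=13: g(13,-13)=1 g(13,-11)=11 g(13,-9)=54 g(13,-7)=154 g(13,-5)=275 g(13,-3)=297 g(13,-1)=132 g(13,1)=132 g(13,3)=297 g(13,5)=275 g(13,7)=154 g(13,9)=54 g(13,11)=11 g(13,13)=1
t=14: g(14,-14)=1 g(14,-12)=12 g(14,-10)=65 g(14,-8)=208 g(14,-6)=429 g(14,-4)=572 g(14,-2)=429 g(14,2)=429 g(14,4)=572 g(14,6)=429 g(14,8)=208 g(14,10)=65 g(14,12)=12 g(14,14)=1
t=15: g(15,-15)=1 g(15,-13)=13 g(15,-11)=77 g(15,-9)=273 g(15,-7)=637 g(15,-5)=1001 g(15,-3)=1001 g(15,-1)=429 g(15,1)=429 g(15,3)=1001 g(15,5)=1001 g(15,7)=637 g(15,9)=273 g(15,11)=77 g(15,13)=13 g(15,15)=1
t=16: g(16,-16)=1 g(16,-14)=14 g(16,-12)=90 g(16,-10)=350 g(16,-8)=910 g(16,-6)=1638 g(16,-4)=2002 g(16,-2)=1430 g(16,2)=1430 g(16,4)=2002 g(16,6)=1638 g(16,8)=910 g(16,10)=350 g(16,12)=90 g(16,14)=14 g(16,16)=1
t=17: g(17,-17)=1 g(17,-15)=15 g(17,-13)=104 g(17,-11)=440 g(17,-9)=1260 g(17,-7)=2548 g(17,-5)=3640 g(17,-3)=3432 g(17,-1)=1430 g(17,1)=1430 g(17,3)=3432 g(17,5)=3640 g(17,7)=2548 g(17,9)=1260 g(17,11)=440 g(17,13)=104 g(17,15)=15 g(17,17)=1
t=18: g(18,-18)=1 g(18,-16)=16 g(18,-14)=119 g(18,-12)=544 g(18,-10)=1700 g(18,-8)=3808 g(18,-6)=6188 g(18,-4)=7072 g(18,-2)=4862 g(18,2)=4862 g(18,4)=7072 g(18,6)=6188 g(18,8)=3808 g(18,10)=1700 g(18,12)=544 g(18,14)=119 g(18,16)=16 g(18,18)=1
t=19: g(19,-19)=1 g(19,-17)=17 g(19,-15)=135 g(19,-13)=663 g(19,-11)=2244 g(19,-9)=5508 g(19,-7)=9996 g(19,-5)=13260 g(19,-3)=11934 g(19,-1)=4862 g(19,1)=4862 g(19,3)=11934 g(19,5)=13260 g(19,7)=9996 g(19,9)=5508 g(19,11)=2244 g(19,13)=663 g(19,15)=135 g(19,17)=17 g(19,19)=1
t=20: g(20,-20)=1 g(20,-18)=18 g(20,-16)=152 g(20,-14)=798 g(20,-12)=2907 g(20,-10)=7752 g(20,-8)=15504 g(20,-6)=23256 g(20,-4)=25194 g(20,-2)=16796 g(20,2)=16796 g(20,4)=25194 g(20,6)=23256 g(20,8)=15504 g(20,10)=7752 g(20,12)=2907 g(20,14)=798 g(20,16)=152 g(20,18)=18 g(20,20)=1
t=21: g(21,-21)=1 g(21,-19)=19 g(21,-17)=170 g(21,-15)=950 g(21,-13)=3705 g(21,-11)=10659 g(21,-9)=23256 g(21,-7)=38760 g(21,-5)=48450 g(21,-3)=41990 g(21,-1)=16796 g(21,1)=16796 g(21,3)=41990 g(21,5)=48450 g(21,7)=38760 g(21,9)=23256 g(21,11)=10659 g(21,13)=3705 g(21,15)=950 g(21,17)=170 g(21,19)=19 g(21,21)=1
Paths never hitting 0: Σ_s g(21,s) = 369512
Paths hitting 0: 2^21 - 369512 = 1727640
P = 1727640/2097152 = 215955/262144

Answer: 215955/262144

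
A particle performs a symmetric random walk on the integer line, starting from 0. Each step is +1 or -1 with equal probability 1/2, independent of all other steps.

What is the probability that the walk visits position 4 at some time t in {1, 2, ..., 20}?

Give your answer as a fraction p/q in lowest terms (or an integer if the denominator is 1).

Count via complement. Let g(t,s) = #length-t paths at position s with S_1..S_t all ≠ 4.
g(t,s) = g(t-1,s-1) + g(t-1,s+1) for s ≠ 4; g(t,4) = 0.
t=0: g(0,0)=1
t=1: g(1,-1)=1 g(1,1)=1
t=2: g(2,-2)=1 g(2,0)=2 g(2,2)=1
t=3: g(3,-3)=1 g(3,-1)=3 g(3,1)=3 g(3,3)=1
t=4: g(4,-4)=1 g(4,-2)=4 g(4,0)=6 g(4,2)=4
t=5: g(5,-5)=1 g(5,-3)=5 g(5,-1)=10 g(5,1)=10 g(5,3)=4
t=6: g(6,-6)=1 g(6,-4)=6 g(6,-2)=15 g(6,0)=20 g(6,2)=14
t=7: g(7,-7)=1 g(7,-5)=7 g(7,-3)=21 g(7,-1)=35 g(7,1)=34 g(7,3)=14
t=8: g(8,-8)=1 g(8,-6)=8 g(8,-4)=28 g(8,-2)=56 g(8,0)=69 g(8,2)=48
t=9: g(9,-9)=1 g(9,-7)=9 g(9,-5)=36 g(9,-3)=84 g(9,-1)=125 g(9,1)=117 g(9,3)=48
t=10: g(10,-10)=1 g(10,-8)=10 g(10,-6)=45 g(10,-4)=120 g(10,-2)=209 g(10,0)=242 g(10,2)=165
t=11: g(11,-11)=1 g(11,-9)=11 g(11,-7)=55 g(11,-5)=165 g(11,-3)=329 g(11,-1)=451 g(11,1)=407 g(11,3)=165
t=12: g(12,-12)=1 g(12,-10)=12 g(12,-8)=66 g(12,-6)=220 g(12,-4)=494 g(12,-2)=780 g(12,0)=858 g(12,2)=572
t=13: g(13,-13)=1 g(13,-11)=13 g(13,-9)=78 g(13,-7)=286 g(13,-5)=714 g(13,-3)=1274 g(13,-1)=1638 g(13,1)=1430 g(13,3)=572
t=14: g(14,-14)=1 g(14,-12)=14 g(14,-10)=91 g(14,-8)=364 g(14,-6)=1000 g(14,-4)=1988 g(14,-2)=2912 g(14,0)=3068 g(14,2)=2002
t=15: g(15,-15)=1 g(15,-13)=15 g(15,-11)=105 g(15,-9)=455 g(15,-7)=1364 g(15,-5)=2988 g(15,-3)=4900 g(15,-1)=5980 g(15,1)=5070 g(15,3)=2002
t=16: g(16,-16)=1 g(16,-14)=16 g(16,-12)=120 g(16,-10)=560 g(16,-8)=1819 g(16,-6)=4352 g(16,-4)=7888 g(16,-2)=10880 g(16,0)=11050 g(16,2)=7072
t=17: g(17,-17)=1 g(17,-15)=17 g(17,-13)=136 g(17,-11)=680 g(17,-9)=2379 g(17,-7)=6171 g(17,-5)=12240 g(17,-3)=18768 g(17,-1)=21930 g(17,1)=18122 g(17,3)=7072
t=18: g(18,-18)=1 g(18,-16)=18 g(18,-14)=153 g(18,-12)=816 g(18,-10)=3059 g(18,-8)=8550 g(18,-6)=18411 g(18,-4)=31008 g(18,-2)=40698 g(18,0)=40052 g(18,2)=25194
t=19: g(19,-19)=1 g(19,-17)=19 g(19,-15)=171 g(19,-13)=969 g(19,-11)=3875 g(19,-9)=11609 g(19,-7)=26961 g(19,-5)=49419 g(19,-3)=71706 g(19,-1)=80750 g(19,1)=65246 g(19,3)=25194
t=20: g(20,-20)=1 g(20,-18)=20 g(20,-16)=190 g(20,-14)=1140 g(20,-12)=4844 g(20,-10)=15484 g(20,-8)=38570 g(20,-6)=76380 g(20,-4)=121125 g(20,-2)=152456 g(20,0)=145996 g(20,2)=90440
Paths never hitting 4: Σ_s g(20,s) = 646646
Paths hitting 4: 2^20 - 646646 = 401930
P = 401930/1048576 = 200965/524288

Answer: 200965/524288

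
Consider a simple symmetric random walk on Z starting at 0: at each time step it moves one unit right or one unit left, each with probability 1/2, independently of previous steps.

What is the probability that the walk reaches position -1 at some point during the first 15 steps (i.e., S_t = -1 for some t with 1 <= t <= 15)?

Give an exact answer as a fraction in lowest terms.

Count via complement. Let g(t,s) = #length-t paths at position s with S_1..S_t all ≠ -1.
g(t,s) = g(t-1,s-1) + g(t-1,s+1) for s ≠ -1; g(t,-1) = 0.
t=0: g(0,0)=1
t=1: g(1,1)=1
t=2: g(2,0)=1 g(2,2)=1
t=3: g(3,1)=2 g(3,3)=1
t=4: g(4,0)=2 g(4,2)=3 g(4,4)=1
t=5: g(5,1)=5 g(5,3)=4 g(5,5)=1
t=6: g(6,0)=5 g(6,2)=9 g(6,4)=5 g(6,6)=1
t=7: g(7,1)=14 g(7,3)=14 g(7,5)=6 g(7,7)=1
t=8: g(8,0)=14 g(8,2)=28 g(8,4)=20 g(8,6)=7 g(8,8)=1
t=9: g(9,1)=42 g(9,3)=48 g(9,5)=27 g(9,7)=8 g(9,9)=1
t=10: g(10,0)=42 g(10,2)=90 g(10,4)=75 g(10,6)=35 g(10,8)=9 g(10,10)=1
t=11: g(11,1)=132 g(11,3)=165 g(11,5)=110 g(11,7)=44 g(11,9)=10 g(11,11)=1
t=12: g(12,0)=132 g(12,2)=297 g(12,4)=275 g(12,6)=154 g(12,8)=54 g(12,10)=11 g(12,12)=1
t=13: g(13,1)=429 g(13,3)=572 g(13,5)=429 g(13,7)=208 g(13,9)=65 g(13,11)=12 g(13,13)=1
t=14: g(14,0)=429 g(14,2)=1001 g(14,4)=1001 g(14,6)=637 g(14,8)=273 g(14,10)=77 g(14,12)=13 g(14,14)=1
t=15: g(15,1)=1430 g(15,3)=2002 g(15,5)=1638 g(15,7)=910 g(15,9)=350 g(15,11)=90 g(15,13)=14 g(15,15)=1
Paths never hitting -1: Σ_s g(15,s) = 6435
Paths hitting -1: 2^15 - 6435 = 26333
P = 26333/32768 = 26333/32768

Answer: 26333/32768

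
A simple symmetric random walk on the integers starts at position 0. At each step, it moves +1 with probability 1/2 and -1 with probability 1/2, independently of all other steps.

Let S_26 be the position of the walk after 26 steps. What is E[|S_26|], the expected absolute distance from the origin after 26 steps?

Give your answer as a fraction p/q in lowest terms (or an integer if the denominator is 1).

Answer: 16900975/4194304

Derivation:
S_26 takes values m ≡ 0 (mod 2) with |m| ≤ 26; P(S_26=m) = C(26,(26+m)/2)/2^26.
Total paths: 2^26 = 67108864
Distribution: P(S=-26)=1/67108864, P(S=-24)=26/67108864, P(S=-22)=325/67108864, P(S=-20)=2600/67108864, P(S=-18)=14950/67108864, P(S=-16)=65780/67108864, P(S=-14)=230230/67108864, P(S=-12)=657800/67108864, P(S=-10)=1562275/67108864, P(S=-8)=3124550/67108864, P(S=-6)=5311735/67108864, P(S=-4)=7726160/67108864, P(S=-2)=9657700/67108864, P(S=0)=10400600/67108864, P(S=2)=9657700/67108864, P(S=4)=7726160/67108864, P(S=6)=5311735/67108864, P(S=8)=3124550/67108864, P(S=10)=1562275/67108864, P(S=12)=657800/67108864, P(S=14)=230230/67108864, P(S=16)=65780/67108864, P(S=18)=14950/67108864, P(S=20)=2600/67108864, P(S=22)=325/67108864, P(S=24)=26/67108864, P(S=26)=1/67108864
E[|S_26|] = Σ_m |m|·P(S_26=m) = 270415600/67108864 = 16900975/4194304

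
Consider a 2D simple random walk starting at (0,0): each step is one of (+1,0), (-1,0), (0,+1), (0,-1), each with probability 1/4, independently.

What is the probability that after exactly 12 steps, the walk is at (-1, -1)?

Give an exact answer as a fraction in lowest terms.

Let h be the number of horizontal steps (so 12-h are vertical). To end at (-1,-1) need (h-1)/2 right-steps and ((12-h)-1)/2 up-steps.
Sum over h with 1 ≤ h ≤ 11, h ≡ 1 (mod 2), 12-h ≡ 1 (mod 2):
h=1: C(12,1)·C(1,0)·C(11,5) = 12·1·462 = 5544
h=3: C(12,3)·C(3,1)·C(9,4) = 220·3·126 = 83160
h=5: C(12,5)·C(5,2)·C(7,3) = 792·10·35 = 277200
h=7: C(12,7)·C(7,3)·C(5,2) = 792·35·10 = 277200
h=9: C(12,9)·C(9,4)·C(3,1) = 220·126·3 = 83160
h=11: C(12,11)·C(11,5)·C(1,0) = 12·462·1 = 5544
Total favorable: 731808
Total paths: 4^12 = 16777216
P = 731808/16777216 = 22869/524288

Answer: 22869/524288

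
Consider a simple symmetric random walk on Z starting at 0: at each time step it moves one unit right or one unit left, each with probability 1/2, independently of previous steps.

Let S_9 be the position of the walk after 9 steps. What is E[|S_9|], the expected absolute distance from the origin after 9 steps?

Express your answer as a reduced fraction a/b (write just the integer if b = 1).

Answer: 315/128

Derivation:
S_9 takes values m ≡ 1 (mod 2) with |m| ≤ 9; P(S_9=m) = C(9,(9+m)/2)/2^9.
Total paths: 2^9 = 512
Distribution: P(S=-9)=1/512, P(S=-7)=9/512, P(S=-5)=36/512, P(S=-3)=84/512, P(S=-1)=126/512, P(S=1)=126/512, P(S=3)=84/512, P(S=5)=36/512, P(S=7)=9/512, P(S=9)=1/512
E[|S_9|] = Σ_m |m|·P(S_9=m) = 1260/512 = 315/128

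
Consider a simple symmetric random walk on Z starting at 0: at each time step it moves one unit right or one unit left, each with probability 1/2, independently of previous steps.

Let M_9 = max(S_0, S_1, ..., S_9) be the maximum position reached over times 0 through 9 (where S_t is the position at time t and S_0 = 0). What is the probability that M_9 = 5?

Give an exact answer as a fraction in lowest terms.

Let M_9 = max(S_0,...,S_9). Use the reflection principle: for j ≥ 1, #{paths with M_9 ≥ j} = #{S_9 ≥ j} + #{S_9 ≥ j+1}.
By reflection, #{M_9 ≥ 5} = #{S_9 ≥ 5} + #{S_9 ≥ 6} = 46 + 10 = 56.
#{M_9 ≥ 6} = #{S_9 ≥ 6} + #{S_9 ≥ 7} = 10 + 10 = 20.
#{M_9 = 5} = 56 - 20 = 36.
P(M_9 = 5) = 36/512 = 9/128

Answer: 9/128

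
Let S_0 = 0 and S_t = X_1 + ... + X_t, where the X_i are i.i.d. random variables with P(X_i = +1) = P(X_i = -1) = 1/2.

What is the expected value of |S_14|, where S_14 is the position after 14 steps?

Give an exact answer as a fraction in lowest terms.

Answer: 3003/1024

Derivation:
S_14 takes values m ≡ 0 (mod 2) with |m| ≤ 14; P(S_14=m) = C(14,(14+m)/2)/2^14.
Total paths: 2^14 = 16384
Distribution: P(S=-14)=1/16384, P(S=-12)=14/16384, P(S=-10)=91/16384, P(S=-8)=364/16384, P(S=-6)=1001/16384, P(S=-4)=2002/16384, P(S=-2)=3003/16384, P(S=0)=3432/16384, P(S=2)=3003/16384, P(S=4)=2002/16384, P(S=6)=1001/16384, P(S=8)=364/16384, P(S=10)=91/16384, P(S=12)=14/16384, P(S=14)=1/16384
E[|S_14|] = Σ_m |m|·P(S_14=m) = 48048/16384 = 3003/1024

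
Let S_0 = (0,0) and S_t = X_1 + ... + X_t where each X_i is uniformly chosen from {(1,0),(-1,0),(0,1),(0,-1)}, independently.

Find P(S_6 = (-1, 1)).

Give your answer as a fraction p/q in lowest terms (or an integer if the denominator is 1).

Answer: 75/1024

Derivation:
Let h be the number of horizontal steps (so 6-h are vertical). To end at (-1,1) need (h-1)/2 right-steps and ((6-h)+1)/2 up-steps.
Sum over h with 1 ≤ h ≤ 5, h ≡ 1 (mod 2), 6-h ≡ 1 (mod 2):
h=1: C(6,1)·C(1,0)·C(5,3) = 6·1·10 = 60
h=3: C(6,3)·C(3,1)·C(3,2) = 20·3·3 = 180
h=5: C(6,5)·C(5,2)·C(1,1) = 6·10·1 = 60
Total favorable: 300
Total paths: 4^6 = 4096
P = 300/4096 = 75/1024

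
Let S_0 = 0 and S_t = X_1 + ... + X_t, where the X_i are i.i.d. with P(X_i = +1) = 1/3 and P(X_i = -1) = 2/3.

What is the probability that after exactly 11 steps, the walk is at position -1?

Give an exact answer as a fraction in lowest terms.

To reach position -1 after 11 steps: need 5 steps of +1 and 6 steps of -1.
Number of such sequences: C(11,5) = 462
Each has probability (1/3)^5 · (2/3)^6 = 64/177147
P = 462 · 64/177147 = 9856/59049

Answer: 9856/59049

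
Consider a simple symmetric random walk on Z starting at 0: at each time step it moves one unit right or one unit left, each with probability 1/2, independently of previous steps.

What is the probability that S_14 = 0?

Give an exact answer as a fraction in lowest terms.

To return to 0 after 14 steps: need exactly 7 steps of +1 and 7 of -1.
Favorable paths: C(14,7) = 3432
Total paths: 2^14 = 16384
P = 3432/16384 = 429/2048

Answer: 429/2048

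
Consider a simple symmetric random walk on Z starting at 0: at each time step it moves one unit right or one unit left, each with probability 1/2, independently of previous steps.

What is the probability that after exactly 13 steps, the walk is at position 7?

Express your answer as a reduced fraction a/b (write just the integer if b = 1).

To reach position 7 after 13 steps: need 10 steps of +1 and 3 of -1.
Favorable paths: C(13,10) = 286
Total paths: 2^13 = 8192
P = 286/8192 = 143/4096

Answer: 143/4096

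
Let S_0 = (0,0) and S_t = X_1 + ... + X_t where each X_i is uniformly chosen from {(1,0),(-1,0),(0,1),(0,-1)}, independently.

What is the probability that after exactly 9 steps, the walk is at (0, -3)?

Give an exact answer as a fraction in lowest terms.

Let h be the number of horizontal steps (so 9-h are vertical). To end at (0,-3) need (h+0)/2 right-steps and ((9-h)-3)/2 up-steps.
Sum over h with 0 ≤ h ≤ 6, h ≡ 0 (mod 2), 9-h ≡ 1 (mod 2):
h=0: C(9,0)·C(0,0)·C(9,3) = 1·1·84 = 84
h=2: C(9,2)·C(2,1)·C(7,2) = 36·2·21 = 1512
h=4: C(9,4)·C(4,2)·C(5,1) = 126·6·5 = 3780
h=6: C(9,6)·C(6,3)·C(3,0) = 84·20·1 = 1680
Total favorable: 7056
Total paths: 4^9 = 262144
P = 7056/262144 = 441/16384

Answer: 441/16384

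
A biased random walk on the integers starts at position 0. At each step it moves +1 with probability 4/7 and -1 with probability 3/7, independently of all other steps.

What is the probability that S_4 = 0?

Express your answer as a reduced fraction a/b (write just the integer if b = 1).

To be at 0 after 4 steps: need exactly 2 steps of +1 and 2 of -1.
Number of such sequences: C(4,2) = 6
Each has probability (4/7)^2 · (3/7)^2 = 144/2401
P = 6 · 144/2401 = 864/2401

Answer: 864/2401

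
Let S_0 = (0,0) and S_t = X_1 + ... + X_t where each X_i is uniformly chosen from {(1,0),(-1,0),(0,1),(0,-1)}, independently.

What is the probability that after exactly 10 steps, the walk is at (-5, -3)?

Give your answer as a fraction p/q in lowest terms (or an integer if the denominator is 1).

Answer: 525/262144

Derivation:
Let h be the number of horizontal steps (so 10-h are vertical). To end at (-5,-3) need (h-5)/2 right-steps and ((10-h)-3)/2 up-steps.
Sum over h with 5 ≤ h ≤ 7, h ≡ 1 (mod 2), 10-h ≡ 1 (mod 2):
h=5: C(10,5)·C(5,0)·C(5,1) = 252·1·5 = 1260
h=7: C(10,7)·C(7,1)·C(3,0) = 120·7·1 = 840
Total favorable: 2100
Total paths: 4^10 = 1048576
P = 2100/1048576 = 525/262144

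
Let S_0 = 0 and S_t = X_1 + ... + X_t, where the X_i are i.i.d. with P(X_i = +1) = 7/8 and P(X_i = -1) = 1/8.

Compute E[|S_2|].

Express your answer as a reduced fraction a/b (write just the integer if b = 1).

Answer: 25/16

Derivation:
S_2 takes values m ≡ 0 (mod 2) with |m| ≤ 2; P(S_2=m) = C(2,(2+m)/2) · (7/8)^((2+m)/2) · (1/8)^((2-m)/2).
Distribution: P(S=-2)=1/64, P(S=0)=7/32, P(S=2)=49/64
E[|S_2|] = Σ_m |m|·P(S_2=m) = 25/16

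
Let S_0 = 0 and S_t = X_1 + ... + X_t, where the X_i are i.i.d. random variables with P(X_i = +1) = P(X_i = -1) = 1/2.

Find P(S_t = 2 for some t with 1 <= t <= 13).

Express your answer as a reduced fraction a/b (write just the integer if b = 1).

Answer: 595/1024

Derivation:
Count via complement. Let g(t,s) = #length-t paths at position s with S_1..S_t all ≠ 2.
g(t,s) = g(t-1,s-1) + g(t-1,s+1) for s ≠ 2; g(t,2) = 0.
t=0: g(0,0)=1
t=1: g(1,-1)=1 g(1,1)=1
t=2: g(2,-2)=1 g(2,0)=2
t=3: g(3,-3)=1 g(3,-1)=3 g(3,1)=2
t=4: g(4,-4)=1 g(4,-2)=4 g(4,0)=5
t=5: g(5,-5)=1 g(5,-3)=5 g(5,-1)=9 g(5,1)=5
t=6: g(6,-6)=1 g(6,-4)=6 g(6,-2)=14 g(6,0)=14
t=7: g(7,-7)=1 g(7,-5)=7 g(7,-3)=20 g(7,-1)=28 g(7,1)=14
t=8: g(8,-8)=1 g(8,-6)=8 g(8,-4)=27 g(8,-2)=48 g(8,0)=42
t=9: g(9,-9)=1 g(9,-7)=9 g(9,-5)=35 g(9,-3)=75 g(9,-1)=90 g(9,1)=42
t=10: g(10,-10)=1 g(10,-8)=10 g(10,-6)=44 g(10,-4)=110 g(10,-2)=165 g(10,0)=132
t=11: g(11,-11)=1 g(11,-9)=11 g(11,-7)=54 g(11,-5)=154 g(11,-3)=275 g(11,-1)=297 g(11,1)=132
t=12: g(12,-12)=1 g(12,-10)=12 g(12,-8)=65 g(12,-6)=208 g(12,-4)=429 g(12,-2)=572 g(12,0)=429
t=13: g(13,-13)=1 g(13,-11)=13 g(13,-9)=77 g(13,-7)=273 g(13,-5)=637 g(13,-3)=1001 g(13,-1)=1001 g(13,1)=429
Paths never hitting 2: Σ_s g(13,s) = 3432
Paths hitting 2: 2^13 - 3432 = 4760
P = 4760/8192 = 595/1024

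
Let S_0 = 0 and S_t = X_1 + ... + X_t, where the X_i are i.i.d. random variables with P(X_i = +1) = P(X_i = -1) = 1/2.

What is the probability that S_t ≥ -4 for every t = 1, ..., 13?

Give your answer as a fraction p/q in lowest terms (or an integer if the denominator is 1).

Answer: 6721/8192

Derivation:
Let f(t,s) = #length-t paths at position s with S_1..S_t all ≥ -4.
f(t,s) = f(t-1,s-1) + f(t-1,s+1) for s ≥ -4; f(t,s) = 0 for s < -4.
t=0: f(0,0)=1
t=1: f(1,-1)=1 f(1,1)=1
t=2: f(2,-2)=1 f(2,0)=2 f(2,2)=1
t=3: f(3,-3)=1 f(3,-1)=3 f(3,1)=3 f(3,3)=1
t=4: f(4,-4)=1 f(4,-2)=4 f(4,0)=6 f(4,2)=4 f(4,4)=1
t=5: f(5,-3)=5 f(5,-1)=10 f(5,1)=10 f(5,3)=5 f(5,5)=1
t=6: f(6,-4)=5 f(6,-2)=15 f(6,0)=20 f(6,2)=15 f(6,4)=6 f(6,6)=1
t=7: f(7,-3)=20 f(7,-1)=35 f(7,1)=35 f(7,3)=21 f(7,5)=7 f(7,7)=1
t=8: f(8,-4)=20 f(8,-2)=55 f(8,0)=70 f(8,2)=56 f(8,4)=28 f(8,6)=8 f(8,8)=1
t=9: f(9,-3)=75 f(9,-1)=125 f(9,1)=126 f(9,3)=84 f(9,5)=36 f(9,7)=9 f(9,9)=1
t=10: f(10,-4)=75 f(10,-2)=200 f(10,0)=251 f(10,2)=210 f(10,4)=120 f(10,6)=45 f(10,8)=10 f(10,10)=1
t=11: f(11,-3)=275 f(11,-1)=451 f(11,1)=461 f(11,3)=330 f(11,5)=165 f(11,7)=55 f(11,9)=11 f(11,11)=1
t=12: f(12,-4)=275 f(12,-2)=726 f(12,0)=912 f(12,2)=791 f(12,4)=495 f(12,6)=220 f(12,8)=66 f(12,10)=12 f(12,12)=1
t=13: f(13,-3)=1001 f(13,-1)=1638 f(13,1)=1703 f(13,3)=1286 f(13,5)=715 f(13,7)=286 f(13,9)=78 f(13,11)=13 f(13,13)=1
Σ_s f(13,s) = 6721
P = 6721/8192 = 6721/8192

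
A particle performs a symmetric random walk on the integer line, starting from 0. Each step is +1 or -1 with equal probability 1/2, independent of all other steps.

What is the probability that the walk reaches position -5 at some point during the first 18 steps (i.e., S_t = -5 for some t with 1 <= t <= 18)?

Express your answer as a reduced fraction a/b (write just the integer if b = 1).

Answer: 7795/32768

Derivation:
Count via complement. Let g(t,s) = #length-t paths at position s with S_1..S_t all ≠ -5.
g(t,s) = g(t-1,s-1) + g(t-1,s+1) for s ≠ -5; g(t,-5) = 0.
t=0: g(0,0)=1
t=1: g(1,-1)=1 g(1,1)=1
t=2: g(2,-2)=1 g(2,0)=2 g(2,2)=1
t=3: g(3,-3)=1 g(3,-1)=3 g(3,1)=3 g(3,3)=1
t=4: g(4,-4)=1 g(4,-2)=4 g(4,0)=6 g(4,2)=4 g(4,4)=1
t=5: g(5,-3)=5 g(5,-1)=10 g(5,1)=10 g(5,3)=5 g(5,5)=1
t=6: g(6,-4)=5 g(6,-2)=15 g(6,0)=20 g(6,2)=15 g(6,4)=6 g(6,6)=1
t=7: g(7,-3)=20 g(7,-1)=35 g(7,1)=35 g(7,3)=21 g(7,5)=7 g(7,7)=1
t=8: g(8,-4)=20 g(8,-2)=55 g(8,0)=70 g(8,2)=56 g(8,4)=28 g(8,6)=8 g(8,8)=1
t=9: g(9,-3)=75 g(9,-1)=125 g(9,1)=126 g(9,3)=84 g(9,5)=36 g(9,7)=9 g(9,9)=1
t=10: g(10,-4)=75 g(10,-2)=200 g(10,0)=251 g(10,2)=210 g(10,4)=120 g(10,6)=45 g(10,8)=10 g(10,10)=1
t=11: g(11,-3)=275 g(11,-1)=451 g(11,1)=461 g(11,3)=330 g(11,5)=165 g(11,7)=55 g(11,9)=11 g(11,11)=1
t=12: g(12,-4)=275 g(12,-2)=726 g(12,0)=912 g(12,2)=791 g(12,4)=495 g(12,6)=220 g(12,8)=66 g(12,10)=12 g(12,12)=1
t=13: g(13,-3)=1001 g(13,-1)=1638 g(13,1)=1703 g(13,3)=1286 g(13,5)=715 g(13,7)=286 g(13,9)=78 g(13,11)=13 g(13,13)=1
t=14: g(14,-4)=1001 g(14,-2)=2639 g(14,0)=3341 g(14,2)=2989 g(14,4)=2001 g(14,6)=1001 g(14,8)=364 g(14,10)=91 g(14,12)=14 g(14,14)=1
t=15: g(15,-3)=3640 g(15,-1)=5980 g(15,1)=6330 g(15,3)=4990 g(15,5)=3002 g(15,7)=1365 g(15,9)=455 g(15,11)=105 g(15,13)=15 g(15,15)=1
t=16: g(16,-4)=3640 g(16,-2)=9620 g(16,0)=12310 g(16,2)=11320 g(16,4)=7992 g(16,6)=4367 g(16,8)=1820 g(16,10)=560 g(16,12)=120 g(16,14)=16 g(16,16)=1
t=17: g(17,-3)=13260 g(17,-1)=21930 g(17,1)=23630 g(17,3)=19312 g(17,5)=12359 g(17,7)=6187 g(17,9)=2380 g(17,11)=680 g(17,13)=136 g(17,15)=17 g(17,17)=1
t=18: g(18,-4)=13260 g(18,-2)=35190 g(18,0)=45560 g(18,2)=42942 g(18,4)=31671 g(18,6)=18546 g(18,8)=8567 g(18,10)=3060 g(18,12)=816 g(18,14)=153 g(18,16)=18 g(18,18)=1
Paths never hitting -5: Σ_s g(18,s) = 199784
Paths hitting -5: 2^18 - 199784 = 62360
P = 62360/262144 = 7795/32768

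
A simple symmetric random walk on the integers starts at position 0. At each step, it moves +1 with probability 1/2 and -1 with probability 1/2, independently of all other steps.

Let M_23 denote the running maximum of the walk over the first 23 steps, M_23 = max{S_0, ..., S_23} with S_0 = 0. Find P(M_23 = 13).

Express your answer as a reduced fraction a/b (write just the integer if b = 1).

Let M_23 = max(S_0,...,S_23). Use the reflection principle: for j ≥ 1, #{paths with M_23 ≥ j} = #{S_23 ≥ j} + #{S_23 ≥ j+1}.
By reflection, #{M_23 ≥ 13} = #{S_23 ≥ 13} + #{S_23 ≥ 14} = 44552 + 10903 = 55455.
#{M_23 ≥ 14} = #{S_23 ≥ 14} + #{S_23 ≥ 15} = 10903 + 10903 = 21806.
#{M_23 = 13} = 55455 - 21806 = 33649.
P(M_23 = 13) = 33649/8388608 = 33649/8388608

Answer: 33649/8388608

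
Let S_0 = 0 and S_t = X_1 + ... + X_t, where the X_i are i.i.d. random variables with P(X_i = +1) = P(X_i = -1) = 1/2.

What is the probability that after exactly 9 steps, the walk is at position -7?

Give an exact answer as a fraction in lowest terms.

Answer: 9/512

Derivation:
To reach position -7 after 9 steps: need 1 step of +1 and 8 of -1.
Favorable paths: C(9,1) = 9
Total paths: 2^9 = 512
P = 9/512 = 9/512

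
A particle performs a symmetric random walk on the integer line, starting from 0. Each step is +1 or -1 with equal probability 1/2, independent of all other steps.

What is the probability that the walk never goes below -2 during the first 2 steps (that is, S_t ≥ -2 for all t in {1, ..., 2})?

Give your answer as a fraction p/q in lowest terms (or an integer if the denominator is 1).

Let f(t,s) = #length-t paths at position s with S_1..S_t all ≥ -2.
f(t,s) = f(t-1,s-1) + f(t-1,s+1) for s ≥ -2; f(t,s) = 0 for s < -2.
t=0: f(0,0)=1
t=1: f(1,-1)=1 f(1,1)=1
t=2: f(2,-2)=1 f(2,0)=2 f(2,2)=1
Σ_s f(2,s) = 4
P = 4/4 = 1

Answer: 1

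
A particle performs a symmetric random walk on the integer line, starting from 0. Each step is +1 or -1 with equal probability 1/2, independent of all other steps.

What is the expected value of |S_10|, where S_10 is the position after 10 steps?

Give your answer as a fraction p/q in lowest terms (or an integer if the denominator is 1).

Answer: 315/128

Derivation:
S_10 takes values m ≡ 0 (mod 2) with |m| ≤ 10; P(S_10=m) = C(10,(10+m)/2)/2^10.
Total paths: 2^10 = 1024
Distribution: P(S=-10)=1/1024, P(S=-8)=10/1024, P(S=-6)=45/1024, P(S=-4)=120/1024, P(S=-2)=210/1024, P(S=0)=252/1024, P(S=2)=210/1024, P(S=4)=120/1024, P(S=6)=45/1024, P(S=8)=10/1024, P(S=10)=1/1024
E[|S_10|] = Σ_m |m|·P(S_10=m) = 2520/1024 = 315/128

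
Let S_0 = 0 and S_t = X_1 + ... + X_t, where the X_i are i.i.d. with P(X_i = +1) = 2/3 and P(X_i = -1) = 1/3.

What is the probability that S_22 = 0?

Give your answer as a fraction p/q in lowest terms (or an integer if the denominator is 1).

Answer: 481574912/10460353203

Derivation:
To be at 0 after 22 steps: need exactly 11 steps of +1 and 11 of -1.
Number of such sequences: C(22,11) = 705432
Each has probability (2/3)^11 · (1/3)^11 = 2048/31381059609
P = 705432 · 2048/31381059609 = 481574912/10460353203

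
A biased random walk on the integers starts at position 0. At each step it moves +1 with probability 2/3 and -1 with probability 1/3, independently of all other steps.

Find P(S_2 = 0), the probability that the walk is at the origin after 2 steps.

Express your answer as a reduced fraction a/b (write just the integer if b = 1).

To be at 0 after 2 steps: need exactly 1 step of +1 and 1 of -1.
Number of such sequences: C(2,1) = 2
Each has probability (2/3)^1 · (1/3)^1 = 2/9
P = 2 · 2/9 = 4/9

Answer: 4/9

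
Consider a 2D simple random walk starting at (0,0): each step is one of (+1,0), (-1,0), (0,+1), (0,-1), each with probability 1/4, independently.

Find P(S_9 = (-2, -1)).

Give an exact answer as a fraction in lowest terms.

Answer: 1323/32768

Derivation:
Let h be the number of horizontal steps (so 9-h are vertical). To end at (-2,-1) need (h-2)/2 right-steps and ((9-h)-1)/2 up-steps.
Sum over h with 2 ≤ h ≤ 8, h ≡ 0 (mod 2), 9-h ≡ 1 (mod 2):
h=2: C(9,2)·C(2,0)·C(7,3) = 36·1·35 = 1260
h=4: C(9,4)·C(4,1)·C(5,2) = 126·4·10 = 5040
h=6: C(9,6)·C(6,2)·C(3,1) = 84·15·3 = 3780
h=8: C(9,8)·C(8,3)·C(1,0) = 9·56·1 = 504
Total favorable: 10584
Total paths: 4^9 = 262144
P = 10584/262144 = 1323/32768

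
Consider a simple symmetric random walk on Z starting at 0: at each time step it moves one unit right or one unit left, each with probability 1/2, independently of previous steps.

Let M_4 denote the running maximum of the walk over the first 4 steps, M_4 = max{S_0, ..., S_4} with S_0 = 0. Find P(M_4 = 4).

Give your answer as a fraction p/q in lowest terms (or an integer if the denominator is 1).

Let M_4 = max(S_0,...,S_4). Use the reflection principle: for j ≥ 1, #{paths with M_4 ≥ j} = #{S_4 ≥ j} + #{S_4 ≥ j+1}.
By reflection, #{M_4 ≥ 4} = #{S_4 ≥ 4} + #{S_4 ≥ 5} = 1 + 0 = 1.
#{M_4 ≥ 5} = #{S_4 ≥ 5} + #{S_4 ≥ 6} = 0 + 0 = 0.
#{M_4 = 4} = 1 - 0 = 1.
P(M_4 = 4) = 1/16 = 1/16

Answer: 1/16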